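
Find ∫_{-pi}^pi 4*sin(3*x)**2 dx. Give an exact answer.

Use the identity sin^2(3*x) = (1 - cos(6*x))/2.
An antiderivative is F(x) = 2*x - sin(6*x)/3.
Then F(pi) - F(-pi) = (2*pi) - (-2*pi) = 4*pi.

4*pi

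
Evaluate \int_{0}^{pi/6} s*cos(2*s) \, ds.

-1/8 + sqrt(3)*pi/24

Integrate by parts once (u = s, dv = cos(2*s) ds).
An antiderivative is F(s) = s*sin(2*s)/2 + cos(2*s)/4.
Then F(pi/6) - F(0) = (1/8 + sqrt(3)*pi/24) - (1/4) = -1/8 + sqrt(3)*pi/24.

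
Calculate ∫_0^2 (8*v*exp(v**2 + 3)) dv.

Let u = v**2 + 3, so du = 2*v dv. When v = 0, u = 3; when v = 2, u = 7.
The integral becomes 4·∫ exp(u) du from 3 to 7, with antiderivative 4*exp(u).
Back in v: F(v) = 4*exp(v**2 + 3).
Then F(2) - F(0) = (4*exp(7)) - (4*exp(3)) = -4*(1 - exp(4))*exp(3).

-4*(1 - exp(4))*exp(3)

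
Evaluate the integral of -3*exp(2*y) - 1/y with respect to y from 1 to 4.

An antiderivative is F(y) = -3*exp(2*y)/2 - log(y).
Then F(4) - F(1) = (-3*exp(8)/2 - log(4)) - (-3*exp(2)/2) = -3*exp(8)/2 - log(4) + 3*exp(2)/2.

-3*exp(8)/2 - log(4) + 3*exp(2)/2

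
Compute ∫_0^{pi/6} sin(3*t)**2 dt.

pi/12

Use the identity sin^2(3*t) = (1 - cos(6*t))/2.
An antiderivative is F(t) = t/2 - sin(6*t)/12.
Then F(pi/6) - F(0) = (pi/12) - (0) = pi/12.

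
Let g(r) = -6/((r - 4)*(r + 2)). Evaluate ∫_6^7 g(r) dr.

log(3/4)

Factor the denominator: r**2 - 2*r - 8 = (r + 2)(r - 4).
Partial fractions: -6/((r - 4)*(r + 2)) = 1/(r + 2) - 1/(r - 4).
An antiderivative is F(r) = -log(r - 4) + log(r + 2).
Then F(7) - F(6) = (log(3)) - (log(4)) = log(3/4).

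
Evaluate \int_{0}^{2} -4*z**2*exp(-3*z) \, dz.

-8/27 + 200*exp(-6)/27

Integrate by parts twice (u = z^2, dv = -4*exp(-3*z) dz).
An antiderivative is F(z) = (36*z**2 + 24*z + 8)*exp(-3*z)/27.
Then F(2) - F(0) = (200*exp(-6)/27) - (8/27) = -8/27 + 200*exp(-6)/27.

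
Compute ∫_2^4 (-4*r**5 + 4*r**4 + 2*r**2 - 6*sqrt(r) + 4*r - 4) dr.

By the power rule, an antiderivative is F(r) = -2*r**6/3 + 4*r**5/5 - 4*r**(3/2) + 2*r**3/3 + 2*r**2 - 4*r.
Then F(4) - F(2) = (-9424/5) - (-176/15 - 8*sqrt(2)) = -28096/15 + 8*sqrt(2).

-28096/15 + 8*sqrt(2)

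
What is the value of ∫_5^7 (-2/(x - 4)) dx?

-log(9)

An antiderivative is F(x) = -2*log(x - 4).
Then F(7) - F(5) = (-log(9)) - (0) = -log(9).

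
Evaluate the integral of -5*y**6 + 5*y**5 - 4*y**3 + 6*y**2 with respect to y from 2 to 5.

-603675/14

By the power rule, an antiderivative is F(y) = -5*y**7/7 + 5*y**6/6 - y**4 + 2*y**3.
Then F(5) - F(2) = (-1812625/42) - (-800/21) = -603675/14.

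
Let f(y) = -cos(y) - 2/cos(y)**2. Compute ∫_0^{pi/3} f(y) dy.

-5*sqrt(3)/2

An antiderivative is F(y) = -sin(y) - 2*tan(y).
Then F(pi/3) - F(0) = (-5*sqrt(3)/2) - (0) = -5*sqrt(3)/2.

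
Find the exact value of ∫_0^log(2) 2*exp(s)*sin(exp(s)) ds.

-2*cos(2) + 2*cos(1)

Let u = exp(s), so du = exp(s) ds. When s = 0, u = 1; when s = log(2), u = 2.
The integral becomes 2·∫ sin(u) du from 1 to 2, with antiderivative -2*cos(u).
Back in s: F(s) = -2*cos(exp(s)).
Then F(log(2)) - F(0) = (-2*cos(2)) - (-2*cos(1)) = -2*cos(2) + 2*cos(1).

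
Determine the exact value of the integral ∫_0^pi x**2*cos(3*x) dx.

Integrate by parts twice (u = x^2, dv = cos(3*x) dx).
An antiderivative is F(x) = x**2*sin(3*x)/3 + 2*x*cos(3*x)/9 - 2*sin(3*x)/27.
Then F(pi) - F(0) = (-2*pi/9) - (0) = -2*pi/9.

-2*pi/9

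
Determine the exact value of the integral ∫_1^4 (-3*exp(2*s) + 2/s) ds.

-3*exp(8)/2 + log(16) + 3*exp(2)/2

An antiderivative is F(s) = -3*exp(2*s)/2 + 2*log(s).
Then F(4) - F(1) = (-3*exp(8)/2 + log(16)) - (-3*exp(2)/2) = -3*exp(8)/2 + log(16) + 3*exp(2)/2.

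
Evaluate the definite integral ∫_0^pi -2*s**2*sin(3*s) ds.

Integrate by parts twice (u = s^2, dv = -2*sin(3*s) ds).
An antiderivative is F(s) = 2*s**2*cos(3*s)/3 - 4*s*sin(3*s)/9 - 4*cos(3*s)/27.
Then F(pi) - F(0) = (4/27 - 2*pi**2/3) - (-4/27) = 8/27 - 2*pi**2/3.

8/27 - 2*pi**2/3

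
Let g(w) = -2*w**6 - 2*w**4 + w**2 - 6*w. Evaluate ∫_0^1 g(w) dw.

-352/105

By the power rule, an antiderivative is F(w) = -2*w**7/7 - 2*w**5/5 + w**3/3 - 3*w**2.
Then F(1) - F(0) = (-352/105) - (0) = -352/105.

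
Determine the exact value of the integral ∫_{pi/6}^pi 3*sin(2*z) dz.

-3/4

An antiderivative is F(z) = -3*cos(2*z)/2.
Then F(pi) - F(pi/6) = (-3/2) - (-3/4) = -3/4.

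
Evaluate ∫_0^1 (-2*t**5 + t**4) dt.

-2/15

By the power rule, an antiderivative is F(t) = -t**6/3 + t**5/5.
Then F(1) - F(0) = (-2/15) - (0) = -2/15.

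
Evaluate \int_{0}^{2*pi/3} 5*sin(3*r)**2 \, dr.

5*pi/3

Use the identity sin^2(3*r) = (1 - cos(6*r))/2.
An antiderivative is F(r) = 5*r/2 - 5*sin(6*r)/12.
Then F(2*pi/3) - F(0) = (5*pi/3) - (0) = 5*pi/3.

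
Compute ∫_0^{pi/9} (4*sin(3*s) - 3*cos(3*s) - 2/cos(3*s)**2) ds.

2/3 - 7*sqrt(3)/6

An antiderivative is F(s) = -sin(3*s) - 4*cos(3*s)/3 - 2*tan(3*s)/3.
Then F(pi/9) - F(0) = (-7*sqrt(3)/6 - 2/3) - (-4/3) = 2/3 - 7*sqrt(3)/6.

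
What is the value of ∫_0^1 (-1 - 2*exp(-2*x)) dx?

-2 + exp(-2)

An antiderivative is F(x) = -x + exp(-2*x).
Then F(1) - F(0) = (-1 + exp(-2)) - (1) = -2 + exp(-2).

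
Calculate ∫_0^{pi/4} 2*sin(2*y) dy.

An antiderivative is F(y) = -cos(2*y).
Then F(pi/4) - F(0) = (0) - (-1) = 1.

1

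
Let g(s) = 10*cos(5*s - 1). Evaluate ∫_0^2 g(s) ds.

2*sin(9) + 2*sin(1)

Let u = 5*s - 1, so du = 5 ds. When s = 0, u = -1; when s = 2, u = 9.
The integral becomes 2·∫ cos(u) du from -1 to 9, with antiderivative 2*sin(u).
Back in s: F(s) = 2*sin(5*s - 1).
Then F(2) - F(0) = (2*sin(9)) - (-2*sin(1)) = 2*sin(9) + 2*sin(1).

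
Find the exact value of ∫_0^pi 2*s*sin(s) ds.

2*pi

Integrate by parts once (u = s, dv = 2*sin(s) ds).
An antiderivative is F(s) = -2*s*cos(s) + 2*sin(s).
Then F(pi) - F(0) = (2*pi) - (0) = 2*pi.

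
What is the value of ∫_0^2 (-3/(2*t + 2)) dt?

An antiderivative is F(t) = -3*log(2*t + 2)/2.
Then F(2) - F(0) = (-3*log(6)/2) - (-3*log(2)/2) = -3*log(3)/2.

-3*log(3)/2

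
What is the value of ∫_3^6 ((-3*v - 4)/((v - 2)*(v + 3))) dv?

-log(24)

Factor the denominator: v**2 + v - 6 = (v + 3)(v - 2).
Partial fractions: (-3*v - 4)/((v - 2)*(v + 3)) = -1/(v + 3) - 2/(v - 2).
An antiderivative is F(v) = -2*log(v - 2) - log(v + 3).
Then F(6) - F(3) = (-4*log(2) - 2*log(3)) - (-log(6)) = -log(24).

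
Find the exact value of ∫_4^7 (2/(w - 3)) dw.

An antiderivative is F(w) = 2*log(w - 3).
Then F(7) - F(4) = (log(16)) - (0) = log(16).

log(16)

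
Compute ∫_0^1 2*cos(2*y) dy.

Let u = 2*y, so du = 2 dy. When y = 0, u = 0; when y = 1, u = 2.
The integral becomes ∫ cos(u) du from 0 to 2, with antiderivative sin(u).
Back in y: F(y) = sin(2*y).
Then F(1) - F(0) = (sin(2)) - (0) = sin(2).

sin(2)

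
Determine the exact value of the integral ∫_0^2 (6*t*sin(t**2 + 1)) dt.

-3*cos(5) + 3*cos(1)

Let u = t**2 + 1, so du = 2*t dt. When t = 0, u = 1; when t = 2, u = 5.
The integral becomes 3·∫ sin(u) du from 1 to 5, with antiderivative -3*cos(u).
Back in t: F(t) = -3*cos(t**2 + 1).
Then F(2) - F(0) = (-3*cos(5)) - (-3*cos(1)) = -3*cos(5) + 3*cos(1).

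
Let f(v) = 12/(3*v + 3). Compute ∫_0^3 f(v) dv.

Let u = 3*v + 3, so du = 3 dv. When v = 0, u = 3; when v = 3, u = 12.
The integral becomes 4·∫ 1/u du from 3 to 12, with antiderivative 4*log(u).
Back in v: F(v) = 4*log(3*v + 3).
Then F(3) - F(0) = (4*log(3) + 8*log(2)) - (log(81)) = 8*log(2).

8*log(2)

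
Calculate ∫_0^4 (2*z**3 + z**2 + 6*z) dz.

592/3

By the power rule, an antiderivative is F(z) = z**4/2 + z**3/3 + 3*z**2.
Then F(4) - F(0) = (592/3) - (0) = 592/3.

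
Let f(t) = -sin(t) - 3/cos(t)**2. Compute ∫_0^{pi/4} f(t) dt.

-4 + sqrt(2)/2

An antiderivative is F(t) = cos(t) - 3*tan(t).
Then F(pi/4) - F(0) = (-3 + sqrt(2)/2) - (1) = -4 + sqrt(2)/2.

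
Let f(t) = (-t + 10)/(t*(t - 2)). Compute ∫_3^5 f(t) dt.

-5*log(5) + 9*log(3)

Factor the denominator: t**2 - 2*t = t(t - 2).
Partial fractions: (-t + 10)/(t*(t - 2)) = -5/t + 4/(t - 2).
An antiderivative is F(t) = -5*log(t) + 4*log(t - 2).
Then F(5) - F(3) = (-5*log(5) + 4*log(3)) - (-5*log(3)) = -5*log(5) + 9*log(3).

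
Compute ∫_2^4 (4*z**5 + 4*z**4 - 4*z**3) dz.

16208/5

By the power rule, an antiderivative is F(z) = 2*z**6/3 + 4*z**5/5 - z**4.
Then F(4) - F(2) = (49408/15) - (784/15) = 16208/5.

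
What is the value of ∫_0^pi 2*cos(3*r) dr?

0

An antiderivative is F(r) = 2*sin(3*r)/3.
Then F(pi) - F(0) = (0) - (0) = 0.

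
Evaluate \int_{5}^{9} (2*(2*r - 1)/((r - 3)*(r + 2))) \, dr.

Factor the denominator: r**2 - r - 6 = (r + 2)(r - 3).
Partial fractions: 2*(2*r - 1)/((r - 3)*(r + 2)) = 2/(r + 2) + 2/(r - 3).
An antiderivative is F(r) = 2*log(r - 3) + 2*log(r + 2).
Then F(9) - F(5) = (2*log(2) + 2*log(3) + 2*log(11)) - (2*log(2) + 2*log(7)) = -2*log(7) + 2*log(3) + 2*log(11).

-2*log(7) + 2*log(3) + 2*log(11)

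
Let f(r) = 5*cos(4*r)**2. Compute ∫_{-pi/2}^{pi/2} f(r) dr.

5*pi/2

Use the identity cos^2(4*r) = (1 + cos(8*r))/2.
An antiderivative is F(r) = 5*r/2 + 5*sin(8*r)/16.
Then F(pi/2) - F(-pi/2) = (5*pi/4) - (-5*pi/4) = 5*pi/2.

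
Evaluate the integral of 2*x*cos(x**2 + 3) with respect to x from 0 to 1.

sin(4) - sin(3)

Let u = x**2 + 3, so du = 2*x dx. When x = 0, u = 3; when x = 1, u = 4.
The integral becomes ∫ cos(u) du from 3 to 4, with antiderivative sin(u).
Back in x: F(x) = sin(x**2 + 3).
Then F(1) - F(0) = (sin(4)) - (sin(3)) = sin(4) - sin(3).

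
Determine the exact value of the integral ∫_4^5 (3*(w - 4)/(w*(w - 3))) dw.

Factor the denominator: w**2 - 3*w = w(w - 3).
Partial fractions: 3*(w - 4)/(w*(w - 3)) = 4/w - 1/(w - 3).
An antiderivative is F(w) = 4*log(w) - log(w - 3).
Then F(5) - F(4) = (-log(2) + 4*log(5)) - (8*log(2)) = -9*log(2) + 4*log(5).

-9*log(2) + 4*log(5)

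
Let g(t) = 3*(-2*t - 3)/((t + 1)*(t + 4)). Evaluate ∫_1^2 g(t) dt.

Factor the denominator: t**2 + 5*t + 4 = (t + 4)(t + 1).
Partial fractions: 3*(-2*t - 3)/((t + 1)*(t + 4)) = -5/(t + 4) - 1/(t + 1).
An antiderivative is F(t) = -log(t + 1) - 5*log(t + 4).
Then F(2) - F(1) = (-6*log(3) - 5*log(2)) - (-5*log(5) - log(2)) = -6*log(3) - 4*log(2) + 5*log(5).

-6*log(3) - 4*log(2) + 5*log(5)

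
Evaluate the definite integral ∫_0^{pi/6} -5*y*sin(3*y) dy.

Integrate by parts once (u = y, dv = -5*sin(3*y) dy).
An antiderivative is F(y) = 5*y*cos(3*y)/3 - 5*sin(3*y)/9.
Then F(pi/6) - F(0) = (-5/9) - (0) = -5/9.

-5/9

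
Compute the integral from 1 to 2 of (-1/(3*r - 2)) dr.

-2*log(2)/3

An antiderivative is F(r) = -log(3*r - 2)/3.
Then F(2) - F(1) = (-2*log(2)/3) - (0) = -2*log(2)/3.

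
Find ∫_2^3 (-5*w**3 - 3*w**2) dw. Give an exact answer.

-401/4

By the power rule, an antiderivative is F(w) = -5*w**4/4 - w**3.
Then F(3) - F(2) = (-513/4) - (-28) = -401/4.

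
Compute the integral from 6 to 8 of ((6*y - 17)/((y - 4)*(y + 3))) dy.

-10*log(3) + log(2) + 5*log(11)

Factor the denominator: y**2 - y - 12 = (y + 3)(y - 4).
Partial fractions: (6*y - 17)/((y - 4)*(y + 3)) = 5/(y + 3) + 1/(y - 4).
An antiderivative is F(y) = log(y - 4) + 5*log(y + 3).
Then F(8) - F(6) = (2*log(2) + 5*log(11)) - (log(2) + 10*log(3)) = -10*log(3) + log(2) + 5*log(11).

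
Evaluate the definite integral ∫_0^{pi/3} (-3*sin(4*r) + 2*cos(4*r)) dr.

-9/8 - sqrt(3)/4

An antiderivative is F(r) = sin(4*r)/2 + 3*cos(4*r)/4.
Then F(pi/3) - F(0) = (-sqrt(3)/4 - 3/8) - (3/4) = -9/8 - sqrt(3)/4.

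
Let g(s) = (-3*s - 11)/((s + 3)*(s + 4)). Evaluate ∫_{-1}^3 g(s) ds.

Factor the denominator: s**2 + 7*s + 12 = (s + 4)(s + 3).
Partial fractions: (-3*s - 11)/((s + 3)*(s + 4)) = -1/(s + 4) - 2/(s + 3).
An antiderivative is F(s) = -2*log(s + 3) - log(s + 4).
Then F(3) - F(-1) = (-2*log(3) - log(7) - 2*log(2)) - (-log(12)) = -log(21).

-log(21)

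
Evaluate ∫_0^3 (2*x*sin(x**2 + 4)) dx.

-cos(13) + cos(4)

Let u = x**2 + 4, so du = 2*x dx. When x = 0, u = 4; when x = 3, u = 13.
The integral becomes ∫ sin(u) du from 4 to 13, with antiderivative -cos(u).
Back in x: F(x) = -cos(x**2 + 4).
Then F(3) - F(0) = (-cos(13)) - (-cos(4)) = -cos(13) + cos(4).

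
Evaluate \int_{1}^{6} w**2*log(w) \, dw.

Integrate by parts once (u = ln w, dv = w**2 dw).
An antiderivative is F(w) = w**3*(3*log(w) - 1)/9.
Then F(6) - F(1) = (-24 + 72*log(2) + 72*log(3)) - (-1/9) = -215/9 + 72*log(2) + 72*log(3).

-215/9 + 72*log(2) + 72*log(3)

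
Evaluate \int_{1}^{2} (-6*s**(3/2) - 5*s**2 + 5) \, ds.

-48*sqrt(2)/5 - 64/15

By the power rule, an antiderivative is F(s) = -12*s**(5/2)/5 - 5*s**3/3 + 5*s.
Then F(2) - F(1) = (-48*sqrt(2)/5 - 10/3) - (14/15) = -48*sqrt(2)/5 - 64/15.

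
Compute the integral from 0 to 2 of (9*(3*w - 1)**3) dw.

Let u = 3*w - 1, so du = 3 dw. When w = 0, u = -1; when w = 2, u = 5.
The integral becomes 3·∫ u**3 du from -1 to 5, with antiderivative 3*u**4/4.
Back in w: F(w) = 3*(3*w - 1)**4/4.
Then F(2) - F(0) = (1875/4) - (3/4) = 468.

468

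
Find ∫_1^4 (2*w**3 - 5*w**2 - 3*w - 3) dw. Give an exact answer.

-9

By the power rule, an antiderivative is F(w) = w**4/2 - 5*w**3/3 - 3*w**2/2 - 3*w.
Then F(4) - F(1) = (-44/3) - (-17/3) = -9.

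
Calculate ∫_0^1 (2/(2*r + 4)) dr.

Let u = 2*r + 4, so du = 2 dr. When r = 0, u = 4; when r = 1, u = 6.
The integral becomes ∫ 1/u du from 4 to 6, with antiderivative log(u).
Back in r: F(r) = log(2*r + 4).
Then F(1) - F(0) = (log(6)) - (log(4)) = log(3/2).

log(3/2)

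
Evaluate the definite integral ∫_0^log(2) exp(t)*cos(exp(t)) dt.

Let u = exp(t), so du = exp(t) dt. When t = 0, u = 1; when t = log(2), u = 2.
The integral becomes ∫ cos(u) du from 1 to 2, with antiderivative sin(u).
Back in t: F(t) = sin(exp(t)).
Then F(log(2)) - F(0) = (sin(2)) - (sin(1)) = -sin(1) + sin(2).

-sin(1) + sin(2)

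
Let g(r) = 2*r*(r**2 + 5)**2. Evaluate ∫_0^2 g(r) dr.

Let u = r**2 + 5, so du = 2*r dr. When r = 0, u = 5; when r = 2, u = 9.
The integral becomes ∫ u**2 du from 5 to 9, with antiderivative u**3/3.
Back in r: F(r) = (r**2 + 5)**3/3.
Then F(2) - F(0) = (243) - (125/3) = 604/3.

604/3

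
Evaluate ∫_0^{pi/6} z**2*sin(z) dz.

-2 - sqrt(3)*pi**2/72 + pi/6 + sqrt(3)

Integrate by parts twice (u = z^2, dv = sin(z) dz).
An antiderivative is F(z) = -z**2*cos(z) + 2*z*sin(z) + 2*cos(z).
Then F(pi/6) - F(0) = (-sqrt(3)*pi**2/72 + pi/6 + sqrt(3)) - (2) = -2 - sqrt(3)*pi**2/72 + pi/6 + sqrt(3).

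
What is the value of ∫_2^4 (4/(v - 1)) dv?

log(81)

An antiderivative is F(v) = 4*log(v - 1).
Then F(4) - F(2) = (log(81)) - (0) = log(81).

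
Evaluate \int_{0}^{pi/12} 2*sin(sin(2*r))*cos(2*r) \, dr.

1 - cos(1/2)

Let u = sin(2*r), so du = 2*cos(2*r) dr. When r = 0, u = 0; when r = pi/12, u = 1/2.
The integral becomes ∫ sin(u) du from 0 to 1/2, with antiderivative -cos(u).
Back in r: F(r) = -cos(sin(2*r)).
Then F(pi/12) - F(0) = (-cos(1/2)) - (-1) = 1 - cos(1/2).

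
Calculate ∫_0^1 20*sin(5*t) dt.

Let u = 5*t, so du = 5 dt. When t = 0, u = 0; when t = 1, u = 5.
The integral becomes 4·∫ sin(u) du from 0 to 5, with antiderivative -4*cos(u).
Back in t: F(t) = -4*cos(5*t).
Then F(1) - F(0) = (-4*cos(5)) - (-4) = 4 - 4*cos(5).

4 - 4*cos(5)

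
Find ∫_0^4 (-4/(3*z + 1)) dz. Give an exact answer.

An antiderivative is F(z) = -4*log(3*z + 1)/3.
Then F(4) - F(0) = (-4*log(13)/3) - (0) = -4*log(13)/3.

-4*log(13)/3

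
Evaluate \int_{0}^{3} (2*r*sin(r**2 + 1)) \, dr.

Let u = r**2 + 1, so du = 2*r dr. When r = 0, u = 1; when r = 3, u = 10.
The integral becomes ∫ sin(u) du from 1 to 10, with antiderivative -cos(u).
Back in r: F(r) = -cos(r**2 + 1).
Then F(3) - F(0) = (-cos(10)) - (-cos(1)) = cos(1) - cos(10).

cos(1) - cos(10)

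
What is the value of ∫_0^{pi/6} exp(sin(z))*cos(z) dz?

Let u = sin(z), so du = cos(z) dz. When z = 0, u = 0; when z = pi/6, u = 1/2.
The integral becomes ∫ exp(u) du from 0 to 1/2, with antiderivative exp(u).
Back in z: F(z) = exp(sin(z)).
Then F(pi/6) - F(0) = (exp(1/2)) - (1) = -1 + exp(1/2).

-1 + exp(1/2)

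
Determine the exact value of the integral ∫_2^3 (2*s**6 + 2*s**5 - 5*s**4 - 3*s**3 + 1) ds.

By the power rule, an antiderivative is F(s) = 2*s**7/7 + s**6/3 - s**5 - 3*s**4/4 + s.
Then F(3) - F(2) = (15879/28) - (334/21) = 46301/84.

46301/84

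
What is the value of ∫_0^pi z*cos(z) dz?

-2

Integrate by parts once (u = z, dv = cos(z) dz).
An antiderivative is F(z) = z*sin(z) + cos(z).
Then F(pi) - F(0) = (-1) - (1) = -2.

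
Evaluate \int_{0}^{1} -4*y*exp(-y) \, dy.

-4 + 8*exp(-1)

Integrate by parts once (u = y, dv = -4*exp(-y) dy).
An antiderivative is F(y) = (4*y + 4)*exp(-y).
Then F(1) - F(0) = (8*exp(-1)) - (4) = -4 + 8*exp(-1).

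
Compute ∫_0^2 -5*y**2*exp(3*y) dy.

10/27 - 130*exp(6)/27

Integrate by parts twice (u = y^2, dv = -5*exp(3*y) dy).
An antiderivative is F(y) = (-45*y**2 + 30*y - 10)*exp(3*y)/27.
Then F(2) - F(0) = (-130*exp(6)/27) - (-10/27) = 10/27 - 130*exp(6)/27.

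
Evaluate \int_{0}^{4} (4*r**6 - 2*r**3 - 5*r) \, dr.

By the power rule, an antiderivative is F(r) = 4*r**7/7 - r**4/2 - 5*r**2/2.
Then F(4) - F(0) = (64360/7) - (0) = 64360/7.

64360/7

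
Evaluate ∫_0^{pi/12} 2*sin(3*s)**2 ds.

Use the identity sin^2(3*s) = (1 - cos(6*s))/2.
An antiderivative is F(s) = s - sin(6*s)/6.
Then F(pi/12) - F(0) = (-1/6 + pi/12) - (0) = -1/6 + pi/12.

-1/6 + pi/12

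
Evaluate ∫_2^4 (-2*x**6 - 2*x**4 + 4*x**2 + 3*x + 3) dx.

By the power rule, an antiderivative is F(x) = -2*x**7/7 - 2*x**5/5 + 4*x**3/3 + 3*x**2/2 + 3*x.
Then F(4) - F(2) = (-521788/105) - (-2804/105) = -518984/105.

-518984/105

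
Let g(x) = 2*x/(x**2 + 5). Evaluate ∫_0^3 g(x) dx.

log(14/5)

Let u = x**2 + 5, so du = 2*x dx. When x = 0, u = 5; when x = 3, u = 14.
The integral becomes ∫ 1/u du from 5 to 14, with antiderivative log(u).
Back in x: F(x) = log(x**2 + 5).
Then F(3) - F(0) = (log(14)) - (log(5)) = log(14/5).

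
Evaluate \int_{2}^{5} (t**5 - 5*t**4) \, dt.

By the power rule, an antiderivative is F(t) = t**6/6 - t**5.
Then F(5) - F(2) = (-3125/6) - (-64/3) = -999/2.

-999/2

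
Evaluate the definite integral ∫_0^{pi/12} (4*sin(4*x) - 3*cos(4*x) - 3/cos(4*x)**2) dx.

An antiderivative is F(x) = -3*sin(4*x)/4 - cos(4*x) - 3*tan(4*x)/4.
Then F(pi/12) - F(0) = (-9*sqrt(3)/8 - 1/2) - (-1) = 1/2 - 9*sqrt(3)/8.

1/2 - 9*sqrt(3)/8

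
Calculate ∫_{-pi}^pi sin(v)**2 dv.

Use the identity sin^2(v) = (1 - cos(2*v))/2.
An antiderivative is F(v) = v/2 - sin(2*v)/4.
Then F(pi) - F(-pi) = (pi/2) - (-pi/2) = pi.

pi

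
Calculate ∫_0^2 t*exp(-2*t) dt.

Integrate by parts once (u = t, dv = exp(-2*t) dt).
An antiderivative is F(t) = (-2*t - 1)*exp(-2*t)/4.
Then F(2) - F(0) = (-5*exp(-4)/4) - (-1/4) = (-5 + exp(4))*exp(-4)/4.

(-5 + exp(4))*exp(-4)/4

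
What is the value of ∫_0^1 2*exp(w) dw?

-2 + 2*E

An antiderivative is F(w) = 2*exp(w).
Then F(1) - F(0) = (2*E) - (2) = -2 + 2*E.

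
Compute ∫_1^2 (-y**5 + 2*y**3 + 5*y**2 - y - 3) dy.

25/6

By the power rule, an antiderivative is F(y) = -y**6/6 + y**4/2 + 5*y**3/3 - y**2/2 - 3*y.
Then F(2) - F(1) = (8/3) - (-3/2) = 25/6.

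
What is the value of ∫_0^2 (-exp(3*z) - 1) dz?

An antiderivative is F(z) = -exp(3*z)/3 - z.
Then F(2) - F(0) = (-exp(6)/3 - 2) - (-1/3) = -exp(6)/3 - 5/3.

-exp(6)/3 - 5/3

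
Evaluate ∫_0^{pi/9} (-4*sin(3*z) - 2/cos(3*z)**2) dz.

-2*sqrt(3)/3 - 2/3

An antiderivative is F(z) = 4*cos(3*z)/3 - 2*tan(3*z)/3.
Then F(pi/9) - F(0) = (2/3 - 2*sqrt(3)/3) - (4/3) = -2*sqrt(3)/3 - 2/3.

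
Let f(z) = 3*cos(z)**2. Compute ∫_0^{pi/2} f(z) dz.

Use the identity cos^2(z) = (1 + cos(2*z))/2.
An antiderivative is F(z) = 3*z/2 + 3*sin(2*z)/4.
Then F(pi/2) - F(0) = (3*pi/4) - (0) = 3*pi/4.

3*pi/4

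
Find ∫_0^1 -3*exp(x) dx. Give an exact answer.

An antiderivative is F(x) = -3*exp(x).
Then F(1) - F(0) = (-3*E) - (-3) = 3 - 3*E.

3 - 3*E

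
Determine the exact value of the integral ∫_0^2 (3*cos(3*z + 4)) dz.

Let u = 3*z + 4, so du = 3 dz. When z = 0, u = 4; when z = 2, u = 10.
The integral becomes ∫ cos(u) du from 4 to 10, with antiderivative sin(u).
Back in z: F(z) = sin(3*z + 4).
Then F(2) - F(0) = (sin(10)) - (sin(4)) = sin(10) - sin(4).

sin(10) - sin(4)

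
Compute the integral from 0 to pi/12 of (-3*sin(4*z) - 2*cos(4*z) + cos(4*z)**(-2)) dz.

An antiderivative is F(z) = -sin(4*z)/2 + 3*cos(4*z)/4 + tan(4*z)/4.
Then F(pi/12) - F(0) = (3/8) - (3/4) = -3/8.

-3/8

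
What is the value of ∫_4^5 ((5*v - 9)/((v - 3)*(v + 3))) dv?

Factor the denominator: v**2 - 9 = (v + 3)(v - 3).
Partial fractions: (5*v - 9)/((v - 3)*(v + 3)) = 4/(v + 3) + 1/(v - 3).
An antiderivative is F(v) = log(v - 3) + 4*log(v + 3).
Then F(5) - F(4) = (13*log(2)) - (4*log(7)) = -4*log(7) + 13*log(2).

-4*log(7) + 13*log(2)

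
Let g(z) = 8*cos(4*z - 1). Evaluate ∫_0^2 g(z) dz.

Let u = 4*z - 1, so du = 4 dz. When z = 0, u = -1; when z = 2, u = 7.
The integral becomes 2·∫ cos(u) du from -1 to 7, with antiderivative 2*sin(u).
Back in z: F(z) = 2*sin(4*z - 1).
Then F(2) - F(0) = (2*sin(7)) - (-2*sin(1)) = 2*sin(7) + 2*sin(1).

2*sin(7) + 2*sin(1)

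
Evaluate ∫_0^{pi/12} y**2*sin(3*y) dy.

Integrate by parts twice (u = y^2, dv = sin(3*y) dy).
An antiderivative is F(y) = -y**2*cos(3*y)/3 + 2*y*sin(3*y)/9 + 2*cos(3*y)/27.
Then F(pi/12) - F(0) = (sqrt(2)*(-pi**2 + 8*pi + 32)/864) - (2/27) = -2/27 - sqrt(2)*pi**2/864 + sqrt(2)*pi/108 + sqrt(2)/27.

-2/27 - sqrt(2)*pi**2/864 + sqrt(2)*pi/108 + sqrt(2)/27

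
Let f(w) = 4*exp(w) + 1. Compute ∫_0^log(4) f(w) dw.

An antiderivative is F(w) = w + 4*exp(w).
Then F(log(4)) - F(0) = (log(4) + 16) - (4) = log(4) + 12.

log(4) + 12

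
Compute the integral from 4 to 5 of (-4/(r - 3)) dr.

-log(16)

An antiderivative is F(r) = -4*log(r - 3).
Then F(5) - F(4) = (-log(16)) - (0) = -log(16).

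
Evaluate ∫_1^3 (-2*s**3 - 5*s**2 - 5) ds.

-280/3

By the power rule, an antiderivative is F(s) = -s**4/2 - 5*s**3/3 - 5*s.
Then F(3) - F(1) = (-201/2) - (-43/6) = -280/3.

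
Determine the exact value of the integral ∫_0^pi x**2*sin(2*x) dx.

-pi**2/2

Integrate by parts twice (u = x^2, dv = sin(2*x) dx).
An antiderivative is F(x) = -x**2*cos(2*x)/2 + x*sin(2*x)/2 + cos(2*x)/4.
Then F(pi) - F(0) = (1/4 - pi**2/2) - (1/4) = -pi**2/2.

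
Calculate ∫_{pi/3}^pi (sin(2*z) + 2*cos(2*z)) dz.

An antiderivative is F(z) = sin(2*z) - cos(2*z)/2.
Then F(pi) - F(pi/3) = (-1/2) - (1/4 + sqrt(3)/2) = -sqrt(3)/2 - 3/4.

-sqrt(3)/2 - 3/4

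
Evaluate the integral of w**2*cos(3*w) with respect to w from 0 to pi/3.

-2*pi/27

Integrate by parts twice (u = w^2, dv = cos(3*w) dw).
An antiderivative is F(w) = w**2*sin(3*w)/3 + 2*w*cos(3*w)/9 - 2*sin(3*w)/27.
Then F(pi/3) - F(0) = (-2*pi/27) - (0) = -2*pi/27.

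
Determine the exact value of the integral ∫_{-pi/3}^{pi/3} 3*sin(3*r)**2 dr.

Use the identity sin^2(3*r) = (1 - cos(6*r))/2.
An antiderivative is F(r) = 3*r/2 - sin(6*r)/4.
Then F(pi/3) - F(-pi/3) = (pi/2) - (-pi/2) = pi.

pi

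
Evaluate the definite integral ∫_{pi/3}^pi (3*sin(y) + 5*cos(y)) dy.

An antiderivative is F(y) = 5*sin(y) - 3*cos(y).
Then F(pi) - F(pi/3) = (3) - (-3/2 + 5*sqrt(3)/2) = 9/2 - 5*sqrt(3)/2.

9/2 - 5*sqrt(3)/2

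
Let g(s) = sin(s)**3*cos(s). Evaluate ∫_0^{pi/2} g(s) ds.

1/4

Let u = sin(s), so du = cos(s) ds. When s = 0, u = 0; when s = pi/2, u = 1.
The integral becomes ∫ u**3 du from 0 to 1, with antiderivative u**4/4.
Back in s: F(s) = sin(s)**4/4.
Then F(pi/2) - F(0) = (1/4) - (0) = 1/4.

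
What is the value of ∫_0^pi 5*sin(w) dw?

An antiderivative is F(w) = -5*cos(w).
Then F(pi) - F(0) = (5) - (-5) = 10.

10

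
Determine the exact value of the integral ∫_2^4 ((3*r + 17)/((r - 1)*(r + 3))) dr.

-2*log(7) + 2*log(5) + 5*log(3)

Factor the denominator: r**2 + 2*r - 3 = (r + 3)(r - 1).
Partial fractions: (3*r + 17)/((r - 1)*(r + 3)) = -2/(r + 3) + 5/(r - 1).
An antiderivative is F(r) = 5*log(r - 1) - 2*log(r + 3).
Then F(4) - F(2) = (-2*log(7) + 5*log(3)) - (-log(25)) = -2*log(7) + 2*log(5) + 5*log(3).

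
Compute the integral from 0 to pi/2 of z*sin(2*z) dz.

pi/4

Integrate by parts once (u = z, dv = sin(2*z) dz).
An antiderivative is F(z) = -z*cos(2*z)/2 + sin(2*z)/4.
Then F(pi/2) - F(0) = (pi/4) - (0) = pi/4.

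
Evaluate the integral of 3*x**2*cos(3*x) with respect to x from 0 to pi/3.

-2*pi/9

Integrate by parts twice (u = x^2, dv = 3*cos(3*x) dx).
An antiderivative is F(x) = x**2*sin(3*x) + 2*x*cos(3*x)/3 - 2*sin(3*x)/9.
Then F(pi/3) - F(0) = (-2*pi/9) - (0) = -2*pi/9.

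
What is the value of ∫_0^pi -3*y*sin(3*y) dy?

Integrate by parts once (u = y, dv = -3*sin(3*y) dy).
An antiderivative is F(y) = y*cos(3*y) - sin(3*y)/3.
Then F(pi) - F(0) = (-pi) - (0) = -pi.

-pi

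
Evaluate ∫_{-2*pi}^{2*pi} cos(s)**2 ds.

Use the identity cos^2(s) = (1 + cos(2*s))/2.
An antiderivative is F(s) = s/2 + sin(2*s)/4.
Then F(2*pi) - F(-2*pi) = (pi) - (-pi) = 2*pi.

2*pi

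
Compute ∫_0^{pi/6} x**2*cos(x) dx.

Integrate by parts twice (u = x^2, dv = cos(x) dx).
An antiderivative is F(x) = x**2*sin(x) + 2*x*cos(x) - 2*sin(x).
Then F(pi/6) - F(0) = (-1 + pi**2/72 + sqrt(3)*pi/6) - (0) = -1 + pi**2/72 + sqrt(3)*pi/6.

-1 + pi**2/72 + sqrt(3)*pi/6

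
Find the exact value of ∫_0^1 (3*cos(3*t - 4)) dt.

Let u = 3*t - 4, so du = 3 dt. When t = 0, u = -4; when t = 1, u = -1.
The integral becomes ∫ cos(u) du from -4 to -1, with antiderivative sin(u).
Back in t: F(t) = sin(3*t - 4).
Then F(1) - F(0) = (-sin(1)) - (-sin(4)) = -sin(1) + sin(4).

-sin(1) + sin(4)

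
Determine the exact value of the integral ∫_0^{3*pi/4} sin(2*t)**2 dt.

Use the identity sin^2(2*t) = (1 - cos(4*t))/2.
An antiderivative is F(t) = t/2 - sin(4*t)/8.
Then F(3*pi/4) - F(0) = (3*pi/8) - (0) = 3*pi/8.

3*pi/8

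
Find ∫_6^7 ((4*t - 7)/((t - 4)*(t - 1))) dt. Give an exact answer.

Factor the denominator: t**2 - 5*t + 4 = (t - 1)(t - 4).
Partial fractions: (4*t - 7)/((t - 4)*(t - 1)) = 1/(t - 1) + 3/(t - 4).
An antiderivative is F(t) = 3*log(t - 4) + log(t - 1).
Then F(7) - F(6) = (log(2) + 4*log(3)) - (log(40)) = log(81/20).

log(81/20)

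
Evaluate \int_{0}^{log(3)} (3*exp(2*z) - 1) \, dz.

12 - log(3)

An antiderivative is F(z) = 3*exp(2*z)/2 - z.
Then F(log(3)) - F(0) = (27/2 - log(3)) - (3/2) = 12 - log(3).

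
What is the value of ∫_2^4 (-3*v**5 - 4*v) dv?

By the power rule, an antiderivative is F(v) = -v**6/2 - 2*v**2.
Then F(4) - F(2) = (-2080) - (-40) = -2040.

-2040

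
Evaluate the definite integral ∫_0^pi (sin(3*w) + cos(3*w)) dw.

2/3

An antiderivative is F(w) = sin(3*w)/3 - cos(3*w)/3.
Then F(pi) - F(0) = (1/3) - (-1/3) = 2/3.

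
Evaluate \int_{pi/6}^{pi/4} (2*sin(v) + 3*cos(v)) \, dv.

-3/2 + sqrt(2)/2 + sqrt(3)

An antiderivative is F(v) = 3*sin(v) - 2*cos(v).
Then F(pi/4) - F(pi/6) = (sqrt(2)/2) - (3/2 - sqrt(3)) = -3/2 + sqrt(2)/2 + sqrt(3).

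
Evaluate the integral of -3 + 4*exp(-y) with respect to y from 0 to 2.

-2 - 4*exp(-2)

An antiderivative is F(y) = -3*y - 4*exp(-y).
Then F(2) - F(0) = (-6 - 4*exp(-2)) - (-4) = -2 - 4*exp(-2).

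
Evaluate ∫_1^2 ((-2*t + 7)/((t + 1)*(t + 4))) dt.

Factor the denominator: t**2 + 5*t + 4 = (t + 4)(t + 1).
Partial fractions: (-2*t + 7)/((t + 1)*(t + 4)) = -5/(t + 4) + 3/(t + 1).
An antiderivative is F(t) = 3*log(t + 1) - 5*log(t + 4).
Then F(2) - F(1) = (-5*log(2) - 2*log(3)) - (-5*log(5) + 3*log(2)) = -8*log(2) - 2*log(3) + 5*log(5).

-8*log(2) - 2*log(3) + 5*log(5)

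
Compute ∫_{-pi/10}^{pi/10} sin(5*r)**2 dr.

Use the identity sin^2(5*r) = (1 - cos(10*r))/2.
An antiderivative is F(r) = r/2 - sin(10*r)/20.
Then F(pi/10) - F(-pi/10) = (pi/20) - (-pi/20) = pi/10.

pi/10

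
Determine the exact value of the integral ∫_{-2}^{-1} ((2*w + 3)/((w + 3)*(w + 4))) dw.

Factor the denominator: w**2 + 7*w + 12 = (w + 4)(w + 3).
Partial fractions: (2*w + 3)/((w + 3)*(w + 4)) = 5/(w + 4) - 3/(w + 3).
An antiderivative is F(w) = -3*log(w + 3) + 5*log(w + 4).
Then F(-1) - F(-2) = (-3*log(2) + 5*log(3)) - (log(32)) = -8*log(2) + 5*log(3).

-8*log(2) + 5*log(3)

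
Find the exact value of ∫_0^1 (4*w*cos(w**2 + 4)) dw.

2*sin(5) - 2*sin(4)

Let u = w**2 + 4, so du = 2*w dw. When w = 0, u = 4; when w = 1, u = 5.
The integral becomes 2·∫ cos(u) du from 4 to 5, with antiderivative 2*sin(u).
Back in w: F(w) = 2*sin(w**2 + 4).
Then F(1) - F(0) = (2*sin(5)) - (2*sin(4)) = 2*sin(5) - 2*sin(4).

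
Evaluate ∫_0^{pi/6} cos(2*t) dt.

An antiderivative is F(t) = sin(2*t)/2.
Then F(pi/6) - F(0) = (sqrt(3)/4) - (0) = sqrt(3)/4.

sqrt(3)/4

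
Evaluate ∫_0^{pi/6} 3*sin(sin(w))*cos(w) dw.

Let u = sin(w), so du = cos(w) dw. When w = 0, u = 0; when w = pi/6, u = 1/2.
The integral becomes 3·∫ sin(u) du from 0 to 1/2, with antiderivative -3*cos(u).
Back in w: F(w) = -3*cos(sin(w)).
Then F(pi/6) - F(0) = (-3*cos(1/2)) - (-3) = 3 - 3*cos(1/2).

3 - 3*cos(1/2)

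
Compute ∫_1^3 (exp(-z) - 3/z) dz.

-3*log(3) - exp(-3) + exp(-1)

An antiderivative is F(z) = -3*log(z) - exp(-z).
Then F(3) - F(1) = (-3*log(3) - exp(-3)) - (-exp(-1)) = -3*log(3) - exp(-3) + exp(-1).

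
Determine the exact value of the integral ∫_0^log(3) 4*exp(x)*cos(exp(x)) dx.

-4*sin(1) + 4*sin(3)

Let u = exp(x), so du = exp(x) dx. When x = 0, u = 1; when x = log(3), u = 3.
The integral becomes 4·∫ cos(u) du from 1 to 3, with antiderivative 4*sin(u).
Back in x: F(x) = 4*sin(exp(x)).
Then F(log(3)) - F(0) = (4*sin(3)) - (4*sin(1)) = -4*sin(1) + 4*sin(3).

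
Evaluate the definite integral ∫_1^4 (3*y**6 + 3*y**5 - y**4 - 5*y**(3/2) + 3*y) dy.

308864/35

By the power rule, an antiderivative is F(y) = 3*y**7/7 + y**6/2 - 2*y**(5/2) - y**5/5 + 3*y**2/2.
Then F(4) - F(1) = (308872/35) - (8/35) = 308864/35.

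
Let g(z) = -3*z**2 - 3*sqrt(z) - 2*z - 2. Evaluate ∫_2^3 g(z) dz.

-26 - 6*sqrt(3) + 4*sqrt(2)

By the power rule, an antiderivative is F(z) = -2*z**(3/2) - z**3 - z**2 - 2*z.
Then F(3) - F(2) = (-42 - 6*sqrt(3)) - (-16 - 4*sqrt(2)) = -26 - 6*sqrt(3) + 4*sqrt(2).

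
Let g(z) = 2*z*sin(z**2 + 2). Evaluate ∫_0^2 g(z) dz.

-cos(6) + cos(2)

Let u = z**2 + 2, so du = 2*z dz. When z = 0, u = 2; when z = 2, u = 6.
The integral becomes ∫ sin(u) du from 2 to 6, with antiderivative -cos(u).
Back in z: F(z) = -cos(z**2 + 2).
Then F(2) - F(0) = (-cos(6)) - (-cos(2)) = -cos(6) + cos(2).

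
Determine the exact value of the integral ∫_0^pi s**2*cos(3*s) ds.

-2*pi/9

Integrate by parts twice (u = s^2, dv = cos(3*s) ds).
An antiderivative is F(s) = s**2*sin(3*s)/3 + 2*s*cos(3*s)/9 - 2*sin(3*s)/27.
Then F(pi) - F(0) = (-2*pi/9) - (0) = -2*pi/9.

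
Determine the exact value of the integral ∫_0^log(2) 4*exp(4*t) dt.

15

Let u = exp(t), so du = exp(t) dt. When t = 0, u = 1; when t = log(2), u = 2.
The integral becomes 4·∫ u**3 du from 1 to 2, with antiderivative u**4.
Back in t: F(t) = exp(4*t).
Then F(log(2)) - F(0) = (16) - (1) = 15.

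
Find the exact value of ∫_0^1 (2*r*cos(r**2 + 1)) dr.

-sin(1) + sin(2)

Let u = r**2 + 1, so du = 2*r dr. When r = 0, u = 1; when r = 1, u = 2.
The integral becomes ∫ cos(u) du from 1 to 2, with antiderivative sin(u).
Back in r: F(r) = sin(r**2 + 1).
Then F(1) - F(0) = (sin(2)) - (sin(1)) = -sin(1) + sin(2).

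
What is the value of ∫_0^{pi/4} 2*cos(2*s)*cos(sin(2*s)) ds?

Let u = sin(2*s), so du = 2*cos(2*s) ds. When s = 0, u = 0; when s = pi/4, u = 1.
The integral becomes ∫ cos(u) du from 0 to 1, with antiderivative sin(u).
Back in s: F(s) = sin(sin(2*s)).
Then F(pi/4) - F(0) = (sin(1)) - (0) = sin(1).

sin(1)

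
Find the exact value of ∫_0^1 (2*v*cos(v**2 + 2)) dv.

-sin(2) + sin(3)

Let u = v**2 + 2, so du = 2*v dv. When v = 0, u = 2; when v = 1, u = 3.
The integral becomes ∫ cos(u) du from 2 to 3, with antiderivative sin(u).
Back in v: F(v) = sin(v**2 + 2).
Then F(1) - F(0) = (sin(3)) - (sin(2)) = -sin(2) + sin(3).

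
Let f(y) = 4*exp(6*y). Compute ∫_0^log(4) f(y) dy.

Let u = exp(y), so du = exp(y) dy. When y = 0, u = 1; when y = log(4), u = 4.
The integral becomes 4·∫ u**5 du from 1 to 4, with antiderivative 2*u**6/3.
Back in y: F(y) = 2*exp(6*y)/3.
Then F(log(4)) - F(0) = (8192/3) - (2/3) = 2730.

2730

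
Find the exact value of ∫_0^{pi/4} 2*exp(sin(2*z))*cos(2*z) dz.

-1 + E

Let u = sin(2*z), so du = 2*cos(2*z) dz. When z = 0, u = 0; when z = pi/4, u = 1.
The integral becomes ∫ exp(u) du from 0 to 1, with antiderivative exp(u).
Back in z: F(z) = exp(sin(2*z)).
Then F(pi/4) - F(0) = (E) - (1) = -1 + E.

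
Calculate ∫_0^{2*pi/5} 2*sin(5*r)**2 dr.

2*pi/5

Use the identity sin^2(5*r) = (1 - cos(10*r))/2.
An antiderivative is F(r) = r - sin(10*r)/10.
Then F(2*pi/5) - F(0) = (2*pi/5) - (0) = 2*pi/5.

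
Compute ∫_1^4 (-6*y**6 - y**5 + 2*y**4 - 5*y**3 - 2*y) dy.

By the power rule, an antiderivative is F(y) = -6*y**7/7 - y**6/6 + 2*y**5/5 - 5*y**4/4 - y**2.
Then F(4) - F(1) = (-1538512/105) - (-1207/420) = -2050947/140.

-2050947/140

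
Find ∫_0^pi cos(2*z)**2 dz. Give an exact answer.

Use the identity cos^2(2*z) = (1 + cos(4*z))/2.
An antiderivative is F(z) = z/2 + sin(4*z)/8.
Then F(pi) - F(0) = (pi/2) - (0) = pi/2.

pi/2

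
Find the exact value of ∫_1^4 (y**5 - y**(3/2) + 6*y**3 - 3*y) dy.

By the power rule, an antiderivative is F(y) = y**6/6 - 2*y**(5/2)/5 + 3*y**4/2 - 3*y**2/2.
Then F(4) - F(1) = (15448/15) - (-7/30) = 10301/10.

10301/10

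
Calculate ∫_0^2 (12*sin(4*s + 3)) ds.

Let u = 4*s + 3, so du = 4 ds. When s = 0, u = 3; when s = 2, u = 11.
The integral becomes 3·∫ sin(u) du from 3 to 11, with antiderivative -3*cos(u).
Back in s: F(s) = -3*cos(4*s + 3).
Then F(2) - F(0) = (-3*cos(11)) - (-3*cos(3)) = 3*cos(3) - 3*cos(11).

3*cos(3) - 3*cos(11)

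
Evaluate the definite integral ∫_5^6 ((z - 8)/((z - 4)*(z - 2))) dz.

Factor the denominator: z**2 - 6*z + 8 = (z - 2)(z - 4).
Partial fractions: (z - 8)/((z - 4)*(z - 2)) = 3/(z - 2) - 2/(z - 4).
An antiderivative is F(z) = -2*log(z - 4) + 3*log(z - 2).
Then F(6) - F(5) = (log(16)) - (log(27)) = log(16/27).

log(16/27)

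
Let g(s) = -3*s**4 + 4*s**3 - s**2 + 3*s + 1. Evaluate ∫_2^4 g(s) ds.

-5308/15

By the power rule, an antiderivative is F(s) = -3*s**5/5 + s**4 - s**3/3 + 3*s**2/2 + s.
Then F(4) - F(2) = (-5276/15) - (32/15) = -5308/15.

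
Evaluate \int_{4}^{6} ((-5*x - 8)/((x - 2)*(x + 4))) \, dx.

Factor the denominator: x**2 + 2*x - 8 = (x + 4)(x - 2).
Partial fractions: (-5*x - 8)/((x - 2)*(x + 4)) = -2/(x + 4) - 3/(x - 2).
An antiderivative is F(x) = -3*log(x - 2) - 2*log(x + 4).
Then F(6) - F(4) = (-8*log(2) - 2*log(5)) - (-9*log(2)) = log(2/25).

log(2/25)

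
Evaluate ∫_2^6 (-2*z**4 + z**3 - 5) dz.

-13988/5

By the power rule, an antiderivative is F(z) = -2*z**5/5 + z**4/4 - 5*z.
Then F(6) - F(2) = (-14082/5) - (-94/5) = -13988/5.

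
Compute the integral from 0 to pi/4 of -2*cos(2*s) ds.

An antiderivative is F(s) = -sin(2*s).
Then F(pi/4) - F(0) = (-1) - (0) = -1.

-1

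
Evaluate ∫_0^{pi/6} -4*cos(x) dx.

An antiderivative is F(x) = -4*sin(x).
Then F(pi/6) - F(0) = (-2) - (0) = -2.

-2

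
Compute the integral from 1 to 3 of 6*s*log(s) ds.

Integrate by parts once (u = ln s, dv = 6*s ds).
An antiderivative is F(s) = 3*s**2*(2*log(s) - 1)/2.
Then F(3) - F(1) = (-27/2 + 27*log(3)) - (-3/2) = -12 + 27*log(3).

-12 + 27*log(3)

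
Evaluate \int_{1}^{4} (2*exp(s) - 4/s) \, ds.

-8*log(2) - 2*exp(1) + 2*exp(4)

An antiderivative is F(s) = 2*exp(s) - 4*log(s).
Then F(4) - F(1) = (-8*log(2) + 2*exp(4)) - (2*exp(1)) = -8*log(2) - 2*exp(1) + 2*exp(4).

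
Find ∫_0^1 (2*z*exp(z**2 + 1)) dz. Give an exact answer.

-exp(1) + exp(2)

Let u = z**2 + 1, so du = 2*z dz. When z = 0, u = 1; when z = 1, u = 2.
The integral becomes ∫ exp(u) du from 1 to 2, with antiderivative exp(u).
Back in z: F(z) = exp(z**2 + 1).
Then F(1) - F(0) = (exp(2)) - (exp(1)) = -exp(1) + exp(2).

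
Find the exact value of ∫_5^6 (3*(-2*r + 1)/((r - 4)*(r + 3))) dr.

-6*log(3) + 6*log(2)

Factor the denominator: r**2 - r - 12 = (r + 3)(r - 4).
Partial fractions: 3*(-2*r + 1)/((r - 4)*(r + 3)) = -3/(r + 3) - 3/(r - 4).
An antiderivative is F(r) = -3*log(r - 4) - 3*log(r + 3).
Then F(6) - F(5) = (-6*log(3) - 3*log(2)) - (-9*log(2)) = -6*log(3) + 6*log(2).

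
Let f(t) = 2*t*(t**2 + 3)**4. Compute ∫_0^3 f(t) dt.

248589/5

Let u = t**2 + 3, so du = 2*t dt. When t = 0, u = 3; when t = 3, u = 12.
The integral becomes ∫ u**4 du from 3 to 12, with antiderivative u**5/5.
Back in t: F(t) = (t**2 + 3)**5/5.
Then F(3) - F(0) = (248832/5) - (243/5) = 248589/5.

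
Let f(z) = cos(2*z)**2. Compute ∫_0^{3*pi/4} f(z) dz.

3*pi/8

Use the identity cos^2(2*z) = (1 + cos(4*z))/2.
An antiderivative is F(z) = z/2 + sin(4*z)/8.
Then F(3*pi/4) - F(0) = (3*pi/8) - (0) = 3*pi/8.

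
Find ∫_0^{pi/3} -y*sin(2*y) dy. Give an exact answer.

-pi/12 - sqrt(3)/8

Integrate by parts once (u = y, dv = -sin(2*y) dy).
An antiderivative is F(y) = y*cos(2*y)/2 - sin(2*y)/4.
Then F(pi/3) - F(0) = (-pi/12 - sqrt(3)/8) - (0) = -pi/12 - sqrt(3)/8.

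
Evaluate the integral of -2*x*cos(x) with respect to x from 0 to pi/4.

Integrate by parts once (u = x, dv = -2*cos(x) dx).
An antiderivative is F(x) = -2*x*sin(x) - 2*cos(x).
Then F(pi/4) - F(0) = (sqrt(2)*(-4 - pi)/4) - (-2) = -sqrt(2) - sqrt(2)*pi/4 + 2.

-sqrt(2) - sqrt(2)*pi/4 + 2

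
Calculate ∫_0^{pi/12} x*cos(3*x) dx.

Integrate by parts once (u = x, dv = cos(3*x) dx).
An antiderivative is F(x) = x*sin(3*x)/3 + cos(3*x)/9.
Then F(pi/12) - F(0) = (sqrt(2)*(pi + 4)/72) - (1/9) = -1/9 + sqrt(2)*pi/72 + sqrt(2)/18.

-1/9 + sqrt(2)*pi/72 + sqrt(2)/18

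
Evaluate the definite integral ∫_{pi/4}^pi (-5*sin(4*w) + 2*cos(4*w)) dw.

5/2

An antiderivative is F(w) = sin(4*w)/2 + 5*cos(4*w)/4.
Then F(pi) - F(pi/4) = (5/4) - (-5/4) = 5/2.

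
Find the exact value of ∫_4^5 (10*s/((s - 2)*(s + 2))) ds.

-10*log(2) + 5*log(7)

Factor the denominator: s**2 - 4 = (s + 2)(s - 2).
Partial fractions: 10*s/((s - 2)*(s + 2)) = 5/(s + 2) + 5/(s - 2).
An antiderivative is F(s) = 5*log(s - 2) + 5*log(s + 2).
Then F(5) - F(4) = (5*log(3) + 5*log(7)) - (5*log(3) + 10*log(2)) = -10*log(2) + 5*log(7).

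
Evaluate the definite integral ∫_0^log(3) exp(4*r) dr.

Let u = exp(r), so du = exp(r) dr. When r = 0, u = 1; when r = log(3), u = 3.
The integral becomes ∫ u**3 du from 1 to 3, with antiderivative u**4/4.
Back in r: F(r) = exp(4*r)/4.
Then F(log(3)) - F(0) = (81/4) - (1/4) = 20.

20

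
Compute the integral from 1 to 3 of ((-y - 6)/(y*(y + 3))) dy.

-log(6)

Factor the denominator: y**2 + 3*y = (y + 3)y.
Partial fractions: (-y - 6)/(y*(y + 3)) = 1/(y + 3) - 2/y.
An antiderivative is F(y) = -2*log(y) + log(y + 3).
Then F(3) - F(1) = (log(2/3)) - (log(4)) = -log(6).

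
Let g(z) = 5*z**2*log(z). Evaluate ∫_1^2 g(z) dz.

-35/9 + 40*log(2)/3

Integrate by parts once (u = ln z, dv = 5*z**2 dz).
An antiderivative is F(z) = 5*z**3*(3*log(z) - 1)/9.
Then F(2) - F(1) = (-40/9 + 40*log(2)/3) - (-5/9) = -35/9 + 40*log(2)/3.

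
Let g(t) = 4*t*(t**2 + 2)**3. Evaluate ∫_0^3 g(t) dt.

Let u = t**2 + 2, so du = 2*t dt. When t = 0, u = 2; when t = 3, u = 11.
The integral becomes 2·∫ u**3 du from 2 to 11, with antiderivative u**4/2.
Back in t: F(t) = (t**2 + 2)**4/2.
Then F(3) - F(0) = (14641/2) - (8) = 14625/2.

14625/2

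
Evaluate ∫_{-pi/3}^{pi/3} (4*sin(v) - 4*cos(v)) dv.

-4*sqrt(3)

An antiderivative is F(v) = -4*sin(v) - 4*cos(v).
Then F(pi/3) - F(-pi/3) = (-2*sqrt(3) - 2) - (-2 + 2*sqrt(3)) = -4*sqrt(3).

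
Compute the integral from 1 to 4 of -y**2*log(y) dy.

7 - 128*log(2)/3

Integrate by parts once (u = ln y, dv = -y**2 dy).
An antiderivative is F(y) = -y**3*(3*log(y) - 1)/9.
Then F(4) - F(1) = (64/9 - 128*log(2)/3) - (1/9) = 7 - 128*log(2)/3.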